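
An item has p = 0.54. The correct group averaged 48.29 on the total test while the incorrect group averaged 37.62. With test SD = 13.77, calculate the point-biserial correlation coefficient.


q = 1 - p = 0.46
rpb = ((M1 - M0) / SD) * sqrt(p * q)
rpb = ((48.29 - 37.62) / 13.77) * sqrt(0.54 * 0.46)
rpb = 0.3862

0.3862


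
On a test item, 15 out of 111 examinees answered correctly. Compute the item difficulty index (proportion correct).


Item difficulty p = number correct / total examinees
p = 15 / 111
p = 0.1351

0.1351


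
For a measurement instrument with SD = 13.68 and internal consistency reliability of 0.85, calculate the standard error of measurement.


SEM = SD * sqrt(1 - rxx)
SEM = 13.68 * sqrt(1 - 0.85)
SEM = 13.68 * sqrt(0.15) = 13.68 * 0.387298
SEM = 5.2982

5.2982


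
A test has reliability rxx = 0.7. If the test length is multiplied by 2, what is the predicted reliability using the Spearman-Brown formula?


r_new = (n * rxx) / (1 + (n-1) * rxx)
r_new = (2 * 0.7) / (1 + 1 * 0.7)
r_new = 1.4 / 1.7
r_new = 0.8235

0.8235


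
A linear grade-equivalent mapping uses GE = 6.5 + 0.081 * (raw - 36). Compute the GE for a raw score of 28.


raw - median = 28 - 36 = -8
slope * diff = 0.081 * -8 = -0.648
GE = 6.5 + -0.648
GE = 5.852

5.852


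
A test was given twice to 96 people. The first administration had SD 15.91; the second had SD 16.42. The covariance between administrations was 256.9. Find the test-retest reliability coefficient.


r = cov(X,Y) / (SD_X * SD_Y)
r = 256.9 / (15.91 * 16.42)
r = 256.9 / 261.2422
r = 0.9834

0.9834


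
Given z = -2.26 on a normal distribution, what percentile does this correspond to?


CDF(z) = 0.5 * (1 + erf(z/sqrt(2)))
erf(-1.5981) = -0.9762
CDF = 0.0119
Percentile rank = 0.0119 * 100 = 1.19

1.19


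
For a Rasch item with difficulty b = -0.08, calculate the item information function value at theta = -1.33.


P = 1/(1+exp(-(-1.33--0.08))) = 0.2227
I = P*(1-P) = 0.2227 * 0.7773
I = 0.1731

0.1731


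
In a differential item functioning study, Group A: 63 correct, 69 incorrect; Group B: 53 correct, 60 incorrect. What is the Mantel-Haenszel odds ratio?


Odds_A = 63/69 = 0.913
Odds_B = 53/60 = 0.8833
OR = Odds_A / Odds_B = 0.913 / 0.8833
Exactly, OR = (63 * 60) / (69 * 53) = 3780 / 3657
OR = 1.0336

1.0336


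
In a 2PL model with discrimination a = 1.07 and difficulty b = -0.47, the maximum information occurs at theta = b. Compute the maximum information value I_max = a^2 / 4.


For 2PL, max info at theta = b = -0.47
I_max = a^2 / 4 = 1.07^2 / 4
= 1.1449 / 4
I_max = 0.2862

0.2862


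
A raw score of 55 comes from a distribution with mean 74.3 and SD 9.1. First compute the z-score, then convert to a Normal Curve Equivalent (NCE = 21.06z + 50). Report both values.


z = (X - mean) / SD = (55 - 74.3) / 9.1
z = -19.3 / 9.1
z = -2.1209
NCE = NCE = 21.06z + 50
Carry z at full precision (z = -19.3 / 9.1) into the conversion:
NCE = 21.06 * (-19.3 / 9.1) + 50 = -406.458 / 9.1 + 50
NCE = -44.6657 + 50
NCE = 5.3343

5.3343


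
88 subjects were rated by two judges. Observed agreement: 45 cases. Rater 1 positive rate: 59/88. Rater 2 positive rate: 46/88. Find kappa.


P_o = 45/88 = 0.511364
P_e = (59*46 + 29*42) / 7744 = 0.507748
kappa = (P_o - P_e) / (1 - P_e)
kappa = (0.511364 - 0.507748) / (1 - 0.507748)
kappa = 0.0073

0.0073


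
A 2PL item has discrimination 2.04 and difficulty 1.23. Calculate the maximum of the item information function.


For 2PL, max info at theta = b = 1.23
I_max = a^2 / 4 = 2.04^2 / 4
= 4.1616 / 4
I_max = 1.0404

1.0404


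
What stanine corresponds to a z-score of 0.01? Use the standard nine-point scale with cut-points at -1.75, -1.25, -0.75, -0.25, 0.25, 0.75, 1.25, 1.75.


Stanine boundaries: [-1.75, -1.25, -0.75, -0.25, 0.25, 0.75, 1.25, 1.75]
z = 0.01
Check each boundary:
  z >= -1.75 -> could be stanine 2
  z >= -1.25 -> could be stanine 3
  z >= -0.75 -> could be stanine 4
  z >= -0.25 -> could be stanine 5
  z < 0.25
  z < 0.75
  z < 1.25
  z < 1.75
Highest qualifying boundary gives stanine = 5

5


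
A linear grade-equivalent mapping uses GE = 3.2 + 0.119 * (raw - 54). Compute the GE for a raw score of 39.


raw - median = 39 - 54 = -15
slope * diff = 0.119 * -15 = -1.785
GE = 3.2 + -1.785
GE = 1.415

1.415


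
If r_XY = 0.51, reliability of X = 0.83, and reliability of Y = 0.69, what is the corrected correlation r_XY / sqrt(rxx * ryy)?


r_corrected = rxy / sqrt(rxx * ryy)
= 0.51 / sqrt(0.83 * 0.69)
= 0.51 / sqrt(0.5727)
= 0.51 / 0.756769
r_corrected = 0.6739

0.6739


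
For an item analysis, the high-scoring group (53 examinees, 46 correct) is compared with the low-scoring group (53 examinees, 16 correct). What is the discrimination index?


p_upper = 46/53 = 0.8679
p_lower = 16/53 = 0.3019
D = 0.8679 - 0.3019 = 0.566

0.566


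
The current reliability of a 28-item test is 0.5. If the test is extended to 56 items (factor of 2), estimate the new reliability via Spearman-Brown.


r_new = (n * rxx) / (1 + (n-1) * rxx)
r_new = (2 * 0.5) / (1 + 1 * 0.5)
r_new = 1.0 / 1.5
r_new = 0.6667

0.6667


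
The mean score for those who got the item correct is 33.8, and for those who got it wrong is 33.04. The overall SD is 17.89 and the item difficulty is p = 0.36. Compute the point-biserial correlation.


q = 1 - p = 0.64
rpb = ((M1 - M0) / SD) * sqrt(p * q)
rpb = ((33.8 - 33.04) / 17.89) * sqrt(0.36 * 0.64)
rpb = 0.0204

0.0204


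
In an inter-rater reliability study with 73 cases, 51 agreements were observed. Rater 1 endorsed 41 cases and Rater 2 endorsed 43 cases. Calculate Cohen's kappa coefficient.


P_o = 51/73 = 0.69863
P_e = (41*43 + 32*30) / 5329 = 0.510978
kappa = (P_o - P_e) / (1 - P_e)
kappa = (0.69863 - 0.510978) / (1 - 0.510978)
kappa = 0.3837

0.3837


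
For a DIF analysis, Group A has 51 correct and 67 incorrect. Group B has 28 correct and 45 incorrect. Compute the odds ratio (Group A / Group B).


Odds_A = 51/67 = 0.7612
Odds_B = 28/45 = 0.6222
OR = Odds_A / Odds_B = 0.7612 / 0.6222
Exactly, OR = (51 * 45) / (67 * 28) = 2295 / 1876
OR = 1.2233

1.2233


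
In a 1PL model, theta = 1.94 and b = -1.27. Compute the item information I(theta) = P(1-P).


P = 1/(1+exp(-(1.94--1.27))) = 0.9612
I = P*(1-P) = 0.9612 * 0.0388
I = 0.0373

0.0373


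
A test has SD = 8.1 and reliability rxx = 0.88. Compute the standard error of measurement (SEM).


SEM = SD * sqrt(1 - rxx)
SEM = 8.1 * sqrt(1 - 0.88)
SEM = 8.1 * sqrt(0.12) = 8.1 * 0.34641
SEM = 2.8059

2.8059


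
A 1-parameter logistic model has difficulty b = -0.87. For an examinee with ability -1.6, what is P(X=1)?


theta - b = -1.6 - -0.87 = -0.73
exp(-(theta - b)) = exp(0.73) = 2.0751
P = 1 / (1 + 2.0751)
P = 0.3252

0.3252


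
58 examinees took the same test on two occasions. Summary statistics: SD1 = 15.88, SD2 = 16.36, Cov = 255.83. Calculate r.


r = cov(X,Y) / (SD_X * SD_Y)
r = 255.83 / (15.88 * 16.36)
r = 255.83 / 259.7968
r = 0.9847

0.9847


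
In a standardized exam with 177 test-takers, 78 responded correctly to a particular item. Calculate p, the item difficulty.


Item difficulty p = number correct / total examinees
p = 78 / 177
p = 0.4407

0.4407


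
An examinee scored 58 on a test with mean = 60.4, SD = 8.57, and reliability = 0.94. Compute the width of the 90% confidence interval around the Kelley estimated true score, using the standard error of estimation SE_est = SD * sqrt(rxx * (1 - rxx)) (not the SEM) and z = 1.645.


True score estimate = 0.94*58 + 0.06*60.4 = 58.144
SE_est = SD * sqrt(rxx * (1 - rxx)) = 8.57 * sqrt(0.94 * 0.06) = 8.57 * sqrt(0.0564) = 2.035262
CI = T_est +/- z * SE_est, so width = 2 * z * SE_est = 2 * 1.645 * 2.035262
Width = 6.696

6.696


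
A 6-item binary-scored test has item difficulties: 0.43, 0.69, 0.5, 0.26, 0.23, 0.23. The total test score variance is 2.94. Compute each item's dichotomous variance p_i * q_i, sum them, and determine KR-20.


For each item, compute p_i * q_i:
  Item 1: 0.43 * 0.57 = 0.2451
  Item 2: 0.69 * 0.31 = 0.2139
  Item 3: 0.5 * 0.5 = 0.25
  Item 4: 0.26 * 0.74 = 0.1924
  Item 5: 0.23 * 0.77 = 0.1771
  Item 6: 0.23 * 0.77 = 0.1771
Sum(p_i * q_i) = 0.2451 + 0.2139 + 0.25 + 0.1924 + 0.1771 + 0.1771 = 1.2556
KR-20 = (k/(k-1)) * (1 - Sum(p_i*q_i) / Var_total)
= (6/5) * (1 - 1.2556/2.94)
= 1.2 * 0.5729
KR-20 = 0.6875

0.6875


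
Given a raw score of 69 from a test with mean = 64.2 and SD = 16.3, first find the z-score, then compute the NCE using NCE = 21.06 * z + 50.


z = (X - mean) / SD = (69 - 64.2) / 16.3
z = 4.8 / 16.3
z = 0.2945
NCE = NCE = 21.06z + 50
Carry z at full precision (z = 4.8 / 16.3) into the conversion:
NCE = 21.06 * (4.8 / 16.3) + 50 = 101.088 / 16.3 + 50
NCE = 6.2017 + 50
NCE = 56.2017

56.2017


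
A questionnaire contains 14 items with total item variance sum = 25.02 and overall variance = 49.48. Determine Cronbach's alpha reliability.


alpha = (k/(k-1)) * (1 - sum(si^2)/s_total^2)
= (14/13) * (1 - 25.02/49.48)
alpha = 0.5324

0.5324


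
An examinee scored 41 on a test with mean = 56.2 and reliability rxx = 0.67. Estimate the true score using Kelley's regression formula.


T_est = rxx * X + (1 - rxx) * mean
T_est = 0.67 * 41 + 0.33 * 56.2
T_est = 27.47 + 18.546
T_est = 46.016

46.016


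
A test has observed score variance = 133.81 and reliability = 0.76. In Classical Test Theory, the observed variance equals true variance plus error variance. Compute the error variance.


var_true = rxx * var_obs = 0.76 * 133.81 = 101.6956
var_error = var_obs - var_true
var_error = 133.81 - 101.6956
var_error = 32.1144

32.1144


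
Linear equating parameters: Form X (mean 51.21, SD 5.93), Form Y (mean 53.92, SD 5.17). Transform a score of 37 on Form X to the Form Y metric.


slope = SD_Y / SD_X = 5.17 / 5.93 ~ 0.8718
intercept = mean_Y - slope * mean_X = 53.92 - (5.17 / 5.93) * 51.21 ~ 9.2732
Y = slope * X + intercept. To avoid rounding drift from the rounded slope/intercept, evaluate the equivalent form Y = mean_Y + SD_Y * (X - mean_X) / SD_X at full precision:
Y = 53.92 + 5.17 * (37 - 51.21) / 5.93
Y = 53.92 - 5.17 * 14.21 / 5.93
Y = 53.92 - 73.4657 / 5.93
Y = 53.92 - 12.3888
Y = 41.5312

41.5312


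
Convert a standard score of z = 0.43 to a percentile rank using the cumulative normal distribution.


CDF(z) = 0.5 * (1 + erf(z/sqrt(2)))
erf(0.3041) = 0.3328
CDF = 0.6664
Percentile rank = 0.6664 * 100 = 66.64

66.64


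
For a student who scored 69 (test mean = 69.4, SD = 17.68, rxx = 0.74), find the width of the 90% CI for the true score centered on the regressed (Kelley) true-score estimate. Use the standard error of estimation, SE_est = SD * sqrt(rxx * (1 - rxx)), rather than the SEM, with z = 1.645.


True score estimate = 0.74*69 + 0.26*69.4 = 69.104
SE_est = SD * sqrt(rxx * (1 - rxx)) = 17.68 * sqrt(0.74 * 0.26) = 17.68 * sqrt(0.1924) = 7.755053
CI = T_est +/- z * SE_est, so width = 2 * z * SE_est = 2 * 1.645 * 7.755053
Width = 25.5141

25.5141


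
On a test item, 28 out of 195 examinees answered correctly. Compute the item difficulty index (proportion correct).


Item difficulty p = number correct / total examinees
p = 28 / 195
p = 0.1436

0.1436


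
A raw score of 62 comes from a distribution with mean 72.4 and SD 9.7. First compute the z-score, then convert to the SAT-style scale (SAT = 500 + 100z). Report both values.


z = (X - mean) / SD = (62 - 72.4) / 9.7
z = -10.4 / 9.7
z = -1.0722
SAT-scale = SAT = 500 + 100z
Carry z at full precision (z = -10.4 / 9.7) into the conversion:
SAT-scale = 500 + 100 * (-10.4 / 9.7) = 500 + -1040 / 9.7
SAT-scale = 500 + -107.2165
SAT-scale = 392.7835

392.7835


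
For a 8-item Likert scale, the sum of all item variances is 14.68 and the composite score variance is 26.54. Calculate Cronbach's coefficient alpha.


alpha = (k/(k-1)) * (1 - sum(si^2)/s_total^2)
= (8/7) * (1 - 14.68/26.54)
alpha = 0.5107

0.5107


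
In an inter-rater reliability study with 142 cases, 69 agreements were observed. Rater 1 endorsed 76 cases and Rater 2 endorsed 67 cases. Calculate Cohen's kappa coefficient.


P_o = 69/142 = 0.485915
P_e = (76*67 + 66*75) / 20164 = 0.498016
kappa = (P_o - P_e) / (1 - P_e)
kappa = (0.485915 - 0.498016) / (1 - 0.498016)
kappa = -0.0241

-0.0241


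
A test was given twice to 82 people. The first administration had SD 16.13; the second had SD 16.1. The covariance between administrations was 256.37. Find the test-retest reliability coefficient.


r = cov(X,Y) / (SD_X * SD_Y)
r = 256.37 / (16.13 * 16.1)
r = 256.37 / 259.693
r = 0.9872

0.9872


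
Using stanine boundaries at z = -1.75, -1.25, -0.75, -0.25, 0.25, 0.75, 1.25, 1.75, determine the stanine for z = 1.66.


Stanine boundaries: [-1.75, -1.25, -0.75, -0.25, 0.25, 0.75, 1.25, 1.75]
z = 1.66
Check each boundary:
  z >= -1.75 -> could be stanine 2
  z >= -1.25 -> could be stanine 3
  z >= -0.75 -> could be stanine 4
  z >= -0.25 -> could be stanine 5
  z >= 0.25 -> could be stanine 6
  z >= 0.75 -> could be stanine 7
  z >= 1.25 -> could be stanine 8
  z < 1.75
Highest qualifying boundary gives stanine = 8

8


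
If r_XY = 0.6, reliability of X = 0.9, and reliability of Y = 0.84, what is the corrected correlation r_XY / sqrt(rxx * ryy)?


r_corrected = rxy / sqrt(rxx * ryy)
= 0.6 / sqrt(0.9 * 0.84)
= 0.6 / sqrt(0.756)
= 0.6 / 0.869483
r_corrected = 0.6901

0.6901


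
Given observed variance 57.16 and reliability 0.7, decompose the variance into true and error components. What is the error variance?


var_true = rxx * var_obs = 0.7 * 57.16 = 40.012
var_error = var_obs - var_true
var_error = 57.16 - 40.012
var_error = 17.148

17.148


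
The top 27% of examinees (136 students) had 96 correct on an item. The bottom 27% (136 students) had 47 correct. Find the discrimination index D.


p_upper = 96/136 = 0.7059
p_lower = 47/136 = 0.3456
D = 0.7059 - 0.3456 = 0.3603

0.3603


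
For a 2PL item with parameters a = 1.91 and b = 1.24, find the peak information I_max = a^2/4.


For 2PL, max info at theta = b = 1.24
I_max = a^2 / 4 = 1.91^2 / 4
= 3.6481 / 4
I_max = 0.912

0.912


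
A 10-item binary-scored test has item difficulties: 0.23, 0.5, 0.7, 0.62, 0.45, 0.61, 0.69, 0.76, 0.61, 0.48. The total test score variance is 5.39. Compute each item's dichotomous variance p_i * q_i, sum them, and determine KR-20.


For each item, compute p_i * q_i:
  Item 1: 0.23 * 0.77 = 0.1771
  Item 2: 0.5 * 0.5 = 0.25
  Item 3: 0.7 * 0.3 = 0.21
  Item 4: 0.62 * 0.38 = 0.2356
  Item 5: 0.45 * 0.55 = 0.2475
  Item 6: 0.61 * 0.39 = 0.2379
  Item 7: 0.69 * 0.31 = 0.2139
  Item 8: 0.76 * 0.24 = 0.1824
  Item 9: 0.61 * 0.39 = 0.2379
  Item 10: 0.48 * 0.52 = 0.2496
Sum(p_i * q_i) = 0.1771 + 0.25 + 0.21 + 0.2356 + 0.2475 + 0.2379 + 0.2139 + 0.1824 + 0.2379 + 0.2496 = 2.2419
KR-20 = (k/(k-1)) * (1 - Sum(p_i*q_i) / Var_total)
= (10/9) * (1 - 2.2419/5.39)
= 1.1111 * 0.5841
KR-20 = 0.649

0.649


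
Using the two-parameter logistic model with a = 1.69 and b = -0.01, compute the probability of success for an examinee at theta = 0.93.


a*(theta - b) = 1.69 * (0.93 - -0.01) = 1.5886
exp(-1.5886) = 0.2042
P = 1 / (1 + 0.2042)
P = 0.8304

0.8304


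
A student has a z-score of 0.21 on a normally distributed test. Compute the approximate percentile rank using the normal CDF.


CDF(z) = 0.5 * (1 + erf(z/sqrt(2)))
erf(0.1485) = 0.1663
CDF = 0.5832
Percentile rank = 0.5832 * 100 = 58.32

58.32


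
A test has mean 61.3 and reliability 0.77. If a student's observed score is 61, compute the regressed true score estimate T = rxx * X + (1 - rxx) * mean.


T_est = rxx * X + (1 - rxx) * mean
T_est = 0.77 * 61 + 0.23 * 61.3
T_est = 46.97 + 14.099
T_est = 61.069

61.069


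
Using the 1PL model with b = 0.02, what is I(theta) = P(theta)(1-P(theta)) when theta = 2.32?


P = 1/(1+exp(-(2.32-0.02))) = 0.9089
I = P*(1-P) = 0.9089 * 0.0911
I = 0.0828

0.0828


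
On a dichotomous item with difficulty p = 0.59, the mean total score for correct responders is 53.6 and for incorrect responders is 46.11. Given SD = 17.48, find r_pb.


q = 1 - p = 0.41
rpb = ((M1 - M0) / SD) * sqrt(p * q)
rpb = ((53.6 - 46.11) / 17.48) * sqrt(0.59 * 0.41)
rpb = 0.2107

0.2107


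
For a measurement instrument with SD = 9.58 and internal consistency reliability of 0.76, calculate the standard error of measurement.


SEM = SD * sqrt(1 - rxx)
SEM = 9.58 * sqrt(1 - 0.76)
SEM = 9.58 * sqrt(0.24) = 9.58 * 0.489898
SEM = 4.6932

4.6932


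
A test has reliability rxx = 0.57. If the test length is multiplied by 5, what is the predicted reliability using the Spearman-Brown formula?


r_new = (n * rxx) / (1 + (n-1) * rxx)
r_new = (5 * 0.57) / (1 + 4 * 0.57)
r_new = 2.85 / 3.28
r_new = 0.8689

0.8689


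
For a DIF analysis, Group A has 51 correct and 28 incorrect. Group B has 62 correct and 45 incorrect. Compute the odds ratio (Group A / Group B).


Odds_A = 51/28 = 1.8214
Odds_B = 62/45 = 1.3778
OR = Odds_A / Odds_B = 1.8214 / 1.3778
Exactly, OR = (51 * 45) / (28 * 62) = 2295 / 1736
OR = 1.322

1.322


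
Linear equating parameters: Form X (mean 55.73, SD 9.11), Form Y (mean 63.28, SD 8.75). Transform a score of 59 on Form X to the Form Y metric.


slope = SD_Y / SD_X = 8.75 / 9.11 ~ 0.9605
intercept = mean_Y - slope * mean_X = 63.28 - (8.75 / 9.11) * 55.73 ~ 9.7523
Y = slope * X + intercept. To avoid rounding drift from the rounded slope/intercept, evaluate the equivalent form Y = mean_Y + SD_Y * (X - mean_X) / SD_X at full precision:
Y = 63.28 + 8.75 * (59 - 55.73) / 9.11
Y = 63.28 + 8.75 * 3.27 / 9.11
Y = 63.28 + 28.6125 / 9.11
Y = 63.28 + 3.1408
Y = 66.4208

66.4208


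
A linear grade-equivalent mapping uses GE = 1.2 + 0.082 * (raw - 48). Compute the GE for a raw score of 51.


raw - median = 51 - 48 = 3
slope * diff = 0.082 * 3 = 0.246
GE = 1.2 + 0.246
GE = 1.446

1.446


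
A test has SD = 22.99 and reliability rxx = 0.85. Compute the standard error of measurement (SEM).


SEM = SD * sqrt(1 - rxx)
SEM = 22.99 * sqrt(1 - 0.85)
SEM = 22.99 * sqrt(0.15) = 22.99 * 0.387298
SEM = 8.904

8.904


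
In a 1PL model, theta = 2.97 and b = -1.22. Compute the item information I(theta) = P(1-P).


P = 1/(1+exp(-(2.97--1.22))) = 0.9851
I = P*(1-P) = 0.9851 * 0.0149
I = 0.0147

0.0147


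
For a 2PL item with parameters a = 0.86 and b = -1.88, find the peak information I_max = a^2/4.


For 2PL, max info at theta = b = -1.88
I_max = a^2 / 4 = 0.86^2 / 4
= 0.7396 / 4
I_max = 0.1849

0.1849


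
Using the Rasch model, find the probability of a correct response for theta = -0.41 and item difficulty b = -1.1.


theta - b = -0.41 - -1.1 = 0.69
exp(-(theta - b)) = exp(-0.69) = 0.5016
P = 1 / (1 + 0.5016)
P = 0.666

0.666


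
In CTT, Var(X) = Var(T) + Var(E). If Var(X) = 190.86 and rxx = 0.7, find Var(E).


var_true = rxx * var_obs = 0.7 * 190.86 = 133.602
var_error = var_obs - var_true
var_error = 190.86 - 133.602
var_error = 57.258

57.258


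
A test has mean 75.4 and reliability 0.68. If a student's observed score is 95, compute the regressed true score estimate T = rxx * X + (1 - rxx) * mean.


T_est = rxx * X + (1 - rxx) * mean
T_est = 0.68 * 95 + 0.32 * 75.4
T_est = 64.6 + 24.128
T_est = 88.728

88.728


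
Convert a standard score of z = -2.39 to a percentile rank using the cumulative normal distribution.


CDF(z) = 0.5 * (1 + erf(z/sqrt(2)))
erf(-1.69) = -0.9832
CDF = 0.0084
Percentile rank = 0.0084 * 100 = 0.84

0.84


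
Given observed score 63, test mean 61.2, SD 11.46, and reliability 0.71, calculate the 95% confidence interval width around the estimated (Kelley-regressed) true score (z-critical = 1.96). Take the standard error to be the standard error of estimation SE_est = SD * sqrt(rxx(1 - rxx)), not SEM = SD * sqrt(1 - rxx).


True score estimate = 0.71*63 + 0.29*61.2 = 62.478
SE_est = SD * sqrt(rxx * (1 - rxx)) = 11.46 * sqrt(0.71 * 0.29) = 11.46 * sqrt(0.2059) = 5.200113
CI = T_est +/- z * SE_est, so width = 2 * z * SE_est = 2 * 1.96 * 5.200113
Width = 20.3844

20.3844


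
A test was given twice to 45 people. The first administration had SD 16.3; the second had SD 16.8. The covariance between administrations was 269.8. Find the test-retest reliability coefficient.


r = cov(X,Y) / (SD_X * SD_Y)
r = 269.8 / (16.3 * 16.8)
r = 269.8 / 273.84
r = 0.9852

0.9852


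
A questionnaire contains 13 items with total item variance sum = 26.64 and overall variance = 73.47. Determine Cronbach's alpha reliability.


alpha = (k/(k-1)) * (1 - sum(si^2)/s_total^2)
= (13/12) * (1 - 26.64/73.47)
alpha = 0.6905

0.6905


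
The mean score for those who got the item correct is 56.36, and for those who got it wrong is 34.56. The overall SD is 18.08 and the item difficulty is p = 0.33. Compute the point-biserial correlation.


q = 1 - p = 0.67
rpb = ((M1 - M0) / SD) * sqrt(p * q)
rpb = ((56.36 - 34.56) / 18.08) * sqrt(0.33 * 0.67)
rpb = 0.567

0.567


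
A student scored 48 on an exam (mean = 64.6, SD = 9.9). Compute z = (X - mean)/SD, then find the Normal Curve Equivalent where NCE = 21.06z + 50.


z = (X - mean) / SD = (48 - 64.6) / 9.9
z = -16.6 / 9.9
z = -1.6768
NCE = NCE = 21.06z + 50
Carry z at full precision (z = -16.6 / 9.9) into the conversion:
NCE = 21.06 * (-16.6 / 9.9) + 50 = -349.596 / 9.9 + 50
NCE = -35.3127 + 50
NCE = 14.6873

14.6873


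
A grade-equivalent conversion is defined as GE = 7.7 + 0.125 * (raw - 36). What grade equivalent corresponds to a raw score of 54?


raw - median = 54 - 36 = 18
slope * diff = 0.125 * 18 = 2.25
GE = 7.7 + 2.25
GE = 9.95

9.95


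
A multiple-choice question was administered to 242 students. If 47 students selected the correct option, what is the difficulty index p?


Item difficulty p = number correct / total examinees
p = 47 / 242
p = 0.1942

0.1942


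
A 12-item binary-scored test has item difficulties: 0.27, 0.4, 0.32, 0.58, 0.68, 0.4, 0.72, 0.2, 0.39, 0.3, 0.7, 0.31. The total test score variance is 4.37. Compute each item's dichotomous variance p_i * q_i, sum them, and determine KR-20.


For each item, compute p_i * q_i:
  Item 1: 0.27 * 0.73 = 0.1971
  Item 2: 0.4 * 0.6 = 0.24
  Item 3: 0.32 * 0.68 = 0.2176
  Item 4: 0.58 * 0.42 = 0.2436
  Item 5: 0.68 * 0.32 = 0.2176
  Item 6: 0.4 * 0.6 = 0.24
  Item 7: 0.72 * 0.28 = 0.2016
  Item 8: 0.2 * 0.8 = 0.16
  Item 9: 0.39 * 0.61 = 0.2379
  Item 10: 0.3 * 0.7 = 0.21
  Item 11: 0.7 * 0.3 = 0.21
  Item 12: 0.31 * 0.69 = 0.2139
Sum(p_i * q_i) = 0.1971 + 0.24 + 0.2176 + 0.2436 + 0.2176 + 0.24 + 0.2016 + 0.16 + 0.2379 + 0.21 + 0.21 + 0.2139 = 2.5893
KR-20 = (k/(k-1)) * (1 - Sum(p_i*q_i) / Var_total)
= (12/11) * (1 - 2.5893/4.37)
= 1.0909 * 0.4075
KR-20 = 0.4445

0.4445


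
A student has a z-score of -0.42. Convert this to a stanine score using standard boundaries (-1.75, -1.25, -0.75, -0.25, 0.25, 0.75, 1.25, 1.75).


Stanine boundaries: [-1.75, -1.25, -0.75, -0.25, 0.25, 0.75, 1.25, 1.75]
z = -0.42
Check each boundary:
  z >= -1.75 -> could be stanine 2
  z >= -1.25 -> could be stanine 3
  z >= -0.75 -> could be stanine 4
  z < -0.25
  z < 0.25
  z < 0.75
  z < 1.25
  z < 1.75
Highest qualifying boundary gives stanine = 4

4


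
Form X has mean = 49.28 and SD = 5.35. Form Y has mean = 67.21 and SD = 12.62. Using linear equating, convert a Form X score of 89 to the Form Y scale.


slope = SD_Y / SD_X = 12.62 / 5.35 ~ 2.3589
intercept = mean_Y - slope * mean_X = 67.21 - (12.62 / 5.35) * 49.28 ~ -49.0355
Y = slope * X + intercept. To avoid rounding drift from the rounded slope/intercept, evaluate the equivalent form Y = mean_Y + SD_Y * (X - mean_X) / SD_X at full precision:
Y = 67.21 + 12.62 * (89 - 49.28) / 5.35
Y = 67.21 + 12.62 * 39.72 / 5.35
Y = 67.21 + 501.2664 / 5.35
Y = 67.21 + 93.6947
Y = 160.9047

160.9047


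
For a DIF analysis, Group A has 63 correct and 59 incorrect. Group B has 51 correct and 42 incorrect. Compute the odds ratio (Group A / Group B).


Odds_A = 63/59 = 1.0678
Odds_B = 51/42 = 1.2143
OR = Odds_A / Odds_B = 1.0678 / 1.2143
Exactly, OR = (63 * 42) / (59 * 51) = 2646 / 3009
OR = 0.8794

0.8794


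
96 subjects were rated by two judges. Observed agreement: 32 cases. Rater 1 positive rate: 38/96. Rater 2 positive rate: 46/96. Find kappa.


P_o = 32/96 = 0.333333
P_e = (38*46 + 58*50) / 9216 = 0.50434
kappa = (P_o - P_e) / (1 - P_e)
kappa = (0.333333 - 0.50434) / (1 - 0.50434)
kappa = -0.345

-0.345


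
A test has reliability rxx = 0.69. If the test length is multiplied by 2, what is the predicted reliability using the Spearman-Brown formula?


r_new = (n * rxx) / (1 + (n-1) * rxx)
r_new = (2 * 0.69) / (1 + 1 * 0.69)
r_new = 1.38 / 1.69
r_new = 0.8166

0.8166


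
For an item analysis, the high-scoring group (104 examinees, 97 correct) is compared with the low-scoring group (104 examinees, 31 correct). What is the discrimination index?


p_upper = 97/104 = 0.9327
p_lower = 31/104 = 0.2981
D = 0.9327 - 0.2981 = 0.6346

0.6346


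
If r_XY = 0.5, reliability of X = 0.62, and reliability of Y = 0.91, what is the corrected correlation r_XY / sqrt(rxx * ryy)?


r_corrected = rxy / sqrt(rxx * ryy)
= 0.5 / sqrt(0.62 * 0.91)
= 0.5 / sqrt(0.5642)
= 0.5 / 0.751132
r_corrected = 0.6657

0.6657


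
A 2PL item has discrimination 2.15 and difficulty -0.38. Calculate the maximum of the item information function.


For 2PL, max info at theta = b = -0.38
I_max = a^2 / 4 = 2.15^2 / 4
= 4.6225 / 4
I_max = 1.1556

1.1556


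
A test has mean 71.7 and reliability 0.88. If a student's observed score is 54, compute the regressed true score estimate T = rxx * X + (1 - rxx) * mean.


T_est = rxx * X + (1 - rxx) * mean
T_est = 0.88 * 54 + 0.12 * 71.7
T_est = 47.52 + 8.604
T_est = 56.124

56.124


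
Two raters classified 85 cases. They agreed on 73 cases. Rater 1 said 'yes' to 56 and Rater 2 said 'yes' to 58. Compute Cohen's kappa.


P_o = 73/85 = 0.858824
P_e = (56*58 + 29*27) / 7225 = 0.557924
kappa = (P_o - P_e) / (1 - P_e)
kappa = (0.858824 - 0.557924) / (1 - 0.557924)
kappa = 0.6807

0.6807


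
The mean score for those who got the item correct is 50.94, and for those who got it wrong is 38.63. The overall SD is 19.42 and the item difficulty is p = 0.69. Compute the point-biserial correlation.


q = 1 - p = 0.31
rpb = ((M1 - M0) / SD) * sqrt(p * q)
rpb = ((50.94 - 38.63) / 19.42) * sqrt(0.69 * 0.31)
rpb = 0.2932

0.2932


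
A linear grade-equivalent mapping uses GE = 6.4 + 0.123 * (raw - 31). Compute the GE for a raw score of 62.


raw - median = 62 - 31 = 31
slope * diff = 0.123 * 31 = 3.813
GE = 6.4 + 3.813
GE = 10.213

10.213


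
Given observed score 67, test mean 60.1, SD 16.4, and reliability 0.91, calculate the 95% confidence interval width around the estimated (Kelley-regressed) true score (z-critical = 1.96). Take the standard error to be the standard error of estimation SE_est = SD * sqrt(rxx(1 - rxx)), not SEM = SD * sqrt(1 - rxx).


True score estimate = 0.91*67 + 0.09*60.1 = 66.379
SE_est = SD * sqrt(rxx * (1 - rxx)) = 16.4 * sqrt(0.91 * 0.09) = 16.4 * sqrt(0.0819) = 4.693381
CI = T_est +/- z * SE_est, so width = 2 * z * SE_est = 2 * 1.96 * 4.693381
Width = 18.3981

18.3981


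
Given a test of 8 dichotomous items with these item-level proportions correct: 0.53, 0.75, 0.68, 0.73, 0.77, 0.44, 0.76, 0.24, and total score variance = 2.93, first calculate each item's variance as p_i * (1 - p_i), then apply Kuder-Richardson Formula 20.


For each item, compute p_i * q_i:
  Item 1: 0.53 * 0.47 = 0.2491
  Item 2: 0.75 * 0.25 = 0.1875
  Item 3: 0.68 * 0.32 = 0.2176
  Item 4: 0.73 * 0.27 = 0.1971
  Item 5: 0.77 * 0.23 = 0.1771
  Item 6: 0.44 * 0.56 = 0.2464
  Item 7: 0.76 * 0.24 = 0.1824
  Item 8: 0.24 * 0.76 = 0.1824
Sum(p_i * q_i) = 0.2491 + 0.1875 + 0.2176 + 0.1971 + 0.1771 + 0.2464 + 0.1824 + 0.1824 = 1.6396
KR-20 = (k/(k-1)) * (1 - Sum(p_i*q_i) / Var_total)
= (8/7) * (1 - 1.6396/2.93)
= 1.1429 * 0.4404
KR-20 = 0.5033

0.5033


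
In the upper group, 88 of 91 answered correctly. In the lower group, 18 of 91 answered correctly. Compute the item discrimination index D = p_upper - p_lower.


p_upper = 88/91 = 0.967
p_lower = 18/91 = 0.1978
D = 0.967 - 0.1978 = 0.7692

0.7692


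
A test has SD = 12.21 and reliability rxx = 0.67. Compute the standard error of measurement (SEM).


SEM = SD * sqrt(1 - rxx)
SEM = 12.21 * sqrt(1 - 0.67)
SEM = 12.21 * sqrt(0.33) = 12.21 * 0.574456
SEM = 7.0141

7.0141


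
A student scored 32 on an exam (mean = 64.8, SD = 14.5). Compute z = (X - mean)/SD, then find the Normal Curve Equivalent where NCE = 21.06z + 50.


z = (X - mean) / SD = (32 - 64.8) / 14.5
z = -32.8 / 14.5
z = -2.2621
NCE = NCE = 21.06z + 50
Carry z at full precision (z = -32.8 / 14.5) into the conversion:
NCE = 21.06 * (-32.8 / 14.5) + 50 = -690.768 / 14.5 + 50
NCE = -47.6392 + 50
NCE = 2.3608

2.3608


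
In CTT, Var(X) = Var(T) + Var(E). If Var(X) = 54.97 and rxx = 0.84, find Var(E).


var_true = rxx * var_obs = 0.84 * 54.97 = 46.1748
var_error = var_obs - var_true
var_error = 54.97 - 46.1748
var_error = 8.7952

8.7952


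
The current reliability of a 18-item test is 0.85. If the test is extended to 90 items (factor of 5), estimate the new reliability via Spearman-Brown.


r_new = (n * rxx) / (1 + (n-1) * rxx)
r_new = (5 * 0.85) / (1 + 4 * 0.85)
r_new = 4.25 / 4.4
r_new = 0.9659

0.9659


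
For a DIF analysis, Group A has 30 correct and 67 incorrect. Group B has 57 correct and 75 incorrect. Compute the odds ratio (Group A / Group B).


Odds_A = 30/67 = 0.4478
Odds_B = 57/75 = 0.76
OR = Odds_A / Odds_B = 0.4478 / 0.76
Exactly, OR = (30 * 75) / (67 * 57) = 2250 / 3819
OR = 0.5892

0.5892


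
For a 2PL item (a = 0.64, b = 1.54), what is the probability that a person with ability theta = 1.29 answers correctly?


a*(theta - b) = 0.64 * (1.29 - 1.54) = -0.16
exp(--0.16) = 1.1735
P = 1 / (1 + 1.1735)
P = 0.4601

0.4601


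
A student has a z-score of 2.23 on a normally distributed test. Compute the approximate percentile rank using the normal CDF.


CDF(z) = 0.5 * (1 + erf(z/sqrt(2)))
erf(1.5768) = 0.9743
CDF = 0.9871
Percentile rank = 0.9871 * 100 = 98.71

98.71


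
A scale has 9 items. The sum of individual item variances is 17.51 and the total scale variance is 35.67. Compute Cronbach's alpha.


alpha = (k/(k-1)) * (1 - sum(si^2)/s_total^2)
= (9/8) * (1 - 17.51/35.67)
alpha = 0.5728

0.5728


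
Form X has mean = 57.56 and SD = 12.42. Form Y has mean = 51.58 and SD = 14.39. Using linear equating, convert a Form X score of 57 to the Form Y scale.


slope = SD_Y / SD_X = 14.39 / 12.42 ~ 1.1586
intercept = mean_Y - slope * mean_X = 51.58 - (14.39 / 12.42) * 57.56 ~ -15.1099
Y = slope * X + intercept. To avoid rounding drift from the rounded slope/intercept, evaluate the equivalent form Y = mean_Y + SD_Y * (X - mean_X) / SD_X at full precision:
Y = 51.58 + 14.39 * (57 - 57.56) / 12.42
Y = 51.58 - 14.39 * 0.56 / 12.42
Y = 51.58 - 8.0584 / 12.42
Y = 51.58 - 0.6488
Y = 50.9312

50.9312


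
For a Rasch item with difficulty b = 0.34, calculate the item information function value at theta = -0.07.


P = 1/(1+exp(-(-0.07-0.34))) = 0.3989
I = P*(1-P) = 0.3989 * 0.6011
I = 0.2398

0.2398


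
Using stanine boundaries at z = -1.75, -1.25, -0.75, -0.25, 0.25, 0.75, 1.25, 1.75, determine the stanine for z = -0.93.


Stanine boundaries: [-1.75, -1.25, -0.75, -0.25, 0.25, 0.75, 1.25, 1.75]
z = -0.93
Check each boundary:
  z >= -1.75 -> could be stanine 2
  z >= -1.25 -> could be stanine 3
  z < -0.75
  z < -0.25
  z < 0.25
  z < 0.75
  z < 1.25
  z < 1.75
Highest qualifying boundary gives stanine = 3

3


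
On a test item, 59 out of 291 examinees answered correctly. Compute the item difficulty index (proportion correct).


Item difficulty p = number correct / total examinees
p = 59 / 291
p = 0.2027

0.2027


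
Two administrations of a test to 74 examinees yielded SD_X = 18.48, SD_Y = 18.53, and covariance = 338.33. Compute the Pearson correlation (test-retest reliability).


r = cov(X,Y) / (SD_X * SD_Y)
r = 338.33 / (18.48 * 18.53)
r = 338.33 / 342.4344
r = 0.988

0.988


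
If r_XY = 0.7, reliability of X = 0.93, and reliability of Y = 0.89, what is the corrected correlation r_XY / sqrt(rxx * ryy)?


r_corrected = rxy / sqrt(rxx * ryy)
= 0.7 / sqrt(0.93 * 0.89)
= 0.7 / sqrt(0.8277)
= 0.7 / 0.90978
r_corrected = 0.7694

0.7694


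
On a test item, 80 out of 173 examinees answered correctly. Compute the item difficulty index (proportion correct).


Item difficulty p = number correct / total examinees
p = 80 / 173
p = 0.4624

0.4624


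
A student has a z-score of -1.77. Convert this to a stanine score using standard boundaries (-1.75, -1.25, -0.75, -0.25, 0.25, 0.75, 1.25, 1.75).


Stanine boundaries: [-1.75, -1.25, -0.75, -0.25, 0.25, 0.75, 1.25, 1.75]
z = -1.77
Check each boundary:
  z < -1.75
  z < -1.25
  z < -0.75
  z < -0.25
  z < 0.25
  z < 0.75
  z < 1.25
  z < 1.75
Highest qualifying boundary gives stanine = 1

1


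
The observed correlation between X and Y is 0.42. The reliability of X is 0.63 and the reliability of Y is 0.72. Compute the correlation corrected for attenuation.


r_corrected = rxy / sqrt(rxx * ryy)
= 0.42 / sqrt(0.63 * 0.72)
= 0.42 / sqrt(0.4536)
= 0.42 / 0.673498
r_corrected = 0.6236

0.6236


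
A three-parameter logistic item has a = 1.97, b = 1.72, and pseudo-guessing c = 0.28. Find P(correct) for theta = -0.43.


logit = 1.97*(-0.43 - 1.72) = -4.2355
P* = 1/(1 + exp(--4.2355)) = 0.0143
P = 0.28 + (1 - 0.28) * 0.0143
P = 0.2903

0.2903


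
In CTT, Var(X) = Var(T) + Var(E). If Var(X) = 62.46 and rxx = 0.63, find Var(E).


var_true = rxx * var_obs = 0.63 * 62.46 = 39.3498
var_error = var_obs - var_true
var_error = 62.46 - 39.3498
var_error = 23.1102

23.1102


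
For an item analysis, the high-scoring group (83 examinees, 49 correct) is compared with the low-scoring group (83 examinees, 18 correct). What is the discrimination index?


p_upper = 49/83 = 0.5904
p_lower = 18/83 = 0.2169
D = 0.5904 - 0.2169 = 0.3735

0.3735


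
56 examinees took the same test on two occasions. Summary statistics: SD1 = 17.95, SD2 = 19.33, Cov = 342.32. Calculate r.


r = cov(X,Y) / (SD_X * SD_Y)
r = 342.32 / (17.95 * 19.33)
r = 342.32 / 346.9735
r = 0.9866

0.9866


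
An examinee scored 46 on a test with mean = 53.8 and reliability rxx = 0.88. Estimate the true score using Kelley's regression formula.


T_est = rxx * X + (1 - rxx) * mean
T_est = 0.88 * 46 + 0.12 * 53.8
T_est = 40.48 + 6.456
T_est = 46.936

46.936


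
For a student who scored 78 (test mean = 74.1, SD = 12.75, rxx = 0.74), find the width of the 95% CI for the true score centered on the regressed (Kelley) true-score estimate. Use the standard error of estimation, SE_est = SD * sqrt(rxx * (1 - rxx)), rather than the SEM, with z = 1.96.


True score estimate = 0.74*78 + 0.26*74.1 = 76.986
SE_est = SD * sqrt(rxx * (1 - rxx)) = 12.75 * sqrt(0.74 * 0.26) = 12.75 * sqrt(0.1924) = 5.592587
CI = T_est +/- z * SE_est, so width = 2 * z * SE_est = 2 * 1.96 * 5.592587
Width = 21.9229

21.9229


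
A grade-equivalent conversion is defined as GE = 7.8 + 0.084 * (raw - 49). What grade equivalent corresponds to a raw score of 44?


raw - median = 44 - 49 = -5
slope * diff = 0.084 * -5 = -0.42
GE = 7.8 + -0.42
GE = 7.38

7.38


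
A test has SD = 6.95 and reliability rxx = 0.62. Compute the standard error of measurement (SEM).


SEM = SD * sqrt(1 - rxx)
SEM = 6.95 * sqrt(1 - 0.62)
SEM = 6.95 * sqrt(0.38) = 6.95 * 0.616441
SEM = 4.2843

4.2843


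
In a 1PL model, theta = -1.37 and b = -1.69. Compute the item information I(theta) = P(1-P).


P = 1/(1+exp(-(-1.37--1.69))) = 0.5793
I = P*(1-P) = 0.5793 * 0.4207
I = 0.2437

0.2437


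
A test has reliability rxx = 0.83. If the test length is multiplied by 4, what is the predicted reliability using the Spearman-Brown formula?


r_new = (n * rxx) / (1 + (n-1) * rxx)
r_new = (4 * 0.83) / (1 + 3 * 0.83)
r_new = 3.32 / 3.49
r_new = 0.9513

0.9513


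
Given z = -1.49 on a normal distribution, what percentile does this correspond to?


CDF(z) = 0.5 * (1 + erf(z/sqrt(2)))
erf(-1.0536) = -0.8638
CDF = 0.0681
Percentile rank = 0.0681 * 100 = 6.81

6.81


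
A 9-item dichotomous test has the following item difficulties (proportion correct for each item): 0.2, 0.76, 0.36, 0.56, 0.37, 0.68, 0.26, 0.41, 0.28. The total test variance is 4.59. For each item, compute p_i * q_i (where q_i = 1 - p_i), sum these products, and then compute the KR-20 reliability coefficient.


For each item, compute p_i * q_i:
  Item 1: 0.2 * 0.8 = 0.16
  Item 2: 0.76 * 0.24 = 0.1824
  Item 3: 0.36 * 0.64 = 0.2304
  Item 4: 0.56 * 0.44 = 0.2464
  Item 5: 0.37 * 0.63 = 0.2331
  Item 6: 0.68 * 0.32 = 0.2176
  Item 7: 0.26 * 0.74 = 0.1924
  Item 8: 0.41 * 0.59 = 0.2419
  Item 9: 0.28 * 0.72 = 0.2016
Sum(p_i * q_i) = 0.16 + 0.1824 + 0.2304 + 0.2464 + 0.2331 + 0.2176 + 0.1924 + 0.2419 + 0.2016 = 1.9058
KR-20 = (k/(k-1)) * (1 - Sum(p_i*q_i) / Var_total)
= (9/8) * (1 - 1.9058/4.59)
= 1.125 * 0.5848
KR-20 = 0.6579

0.6579


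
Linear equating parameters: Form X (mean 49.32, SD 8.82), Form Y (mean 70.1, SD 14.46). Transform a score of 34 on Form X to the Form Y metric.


slope = SD_Y / SD_X = 14.46 / 8.82 ~ 1.6395
intercept = mean_Y - slope * mean_X = 70.1 - (14.46 / 8.82) * 49.32 ~ -10.758
Y = slope * X + intercept. To avoid rounding drift from the rounded slope/intercept, evaluate the equivalent form Y = mean_Y + SD_Y * (X - mean_X) / SD_X at full precision:
Y = 70.1 + 14.46 * (34 - 49.32) / 8.82
Y = 70.1 - 14.46 * 15.32 / 8.82
Y = 70.1 - 221.5272 / 8.82
Y = 70.1 - 25.1165
Y = 44.9835

44.9835


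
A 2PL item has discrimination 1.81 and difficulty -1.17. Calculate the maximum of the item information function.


For 2PL, max info at theta = b = -1.17
I_max = a^2 / 4 = 1.81^2 / 4
= 3.2761 / 4
I_max = 0.819

0.819


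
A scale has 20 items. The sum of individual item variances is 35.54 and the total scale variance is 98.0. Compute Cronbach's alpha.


alpha = (k/(k-1)) * (1 - sum(si^2)/s_total^2)
= (20/19) * (1 - 35.54/98.0)
alpha = 0.6709

0.6709


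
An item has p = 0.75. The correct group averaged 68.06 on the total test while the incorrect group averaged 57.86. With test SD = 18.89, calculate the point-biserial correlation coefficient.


q = 1 - p = 0.25
rpb = ((M1 - M0) / SD) * sqrt(p * q)
rpb = ((68.06 - 57.86) / 18.89) * sqrt(0.75 * 0.25)
rpb = 0.2338

0.2338


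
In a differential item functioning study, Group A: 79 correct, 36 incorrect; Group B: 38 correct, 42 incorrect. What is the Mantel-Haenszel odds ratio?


Odds_A = 79/36 = 2.1944
Odds_B = 38/42 = 0.9048
OR = Odds_A / Odds_B = 2.1944 / 0.9048
Exactly, OR = (79 * 42) / (36 * 38) = 3318 / 1368
OR = 2.4254

2.4254


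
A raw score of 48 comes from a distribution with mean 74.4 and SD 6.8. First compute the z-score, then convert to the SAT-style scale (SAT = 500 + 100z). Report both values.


z = (X - mean) / SD = (48 - 74.4) / 6.8
z = -26.4 / 6.8
z = -3.8824
SAT-scale = SAT = 500 + 100z
Carry z at full precision (z = -26.4 / 6.8) into the conversion:
SAT-scale = 500 + 100 * (-26.4 / 6.8) = 500 + -2640 / 6.8
SAT-scale = 500 + -388.2353
SAT-scale = 111.7647

111.7647


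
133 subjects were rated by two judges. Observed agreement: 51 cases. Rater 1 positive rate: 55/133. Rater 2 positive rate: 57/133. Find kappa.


P_o = 51/133 = 0.383459
P_e = (55*57 + 78*76) / 17689 = 0.512352
kappa = (P_o - P_e) / (1 - P_e)
kappa = (0.383459 - 0.512352) / (1 - 0.512352)
kappa = -0.2643

-0.2643


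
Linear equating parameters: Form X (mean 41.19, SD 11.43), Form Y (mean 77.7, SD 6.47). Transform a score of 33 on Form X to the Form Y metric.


slope = SD_Y / SD_X = 6.47 / 11.43 ~ 0.5661
intercept = mean_Y - slope * mean_X = 77.7 - (6.47 / 11.43) * 41.19 ~ 54.3842
Y = slope * X + intercept. To avoid rounding drift from the rounded slope/intercept, evaluate the equivalent form Y = mean_Y + SD_Y * (X - mean_X) / SD_X at full precision:
Y = 77.7 + 6.47 * (33 - 41.19) / 11.43
Y = 77.7 - 6.47 * 8.19 / 11.43
Y = 77.7 - 52.9893 / 11.43
Y = 77.7 - 4.636
Y = 73.064

73.064
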